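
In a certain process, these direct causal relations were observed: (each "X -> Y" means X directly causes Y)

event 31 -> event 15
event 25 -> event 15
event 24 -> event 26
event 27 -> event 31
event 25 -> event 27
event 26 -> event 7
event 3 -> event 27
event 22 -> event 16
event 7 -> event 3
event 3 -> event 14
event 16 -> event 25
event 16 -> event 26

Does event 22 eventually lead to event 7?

There is a causal chain: event 22 → event 16 → event 26 → event 7.

Yes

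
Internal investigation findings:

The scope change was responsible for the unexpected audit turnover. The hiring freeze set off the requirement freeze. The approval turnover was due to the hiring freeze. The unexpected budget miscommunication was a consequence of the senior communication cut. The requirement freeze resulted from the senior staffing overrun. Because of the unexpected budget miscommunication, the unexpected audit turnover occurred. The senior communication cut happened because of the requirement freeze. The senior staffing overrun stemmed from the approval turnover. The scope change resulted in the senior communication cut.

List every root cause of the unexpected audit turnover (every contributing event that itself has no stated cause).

Tracing upstream from the unexpected audit turnover: the unexpected audit turnover ← the unexpected budget miscommunication ← the senior communication cut ← the requirement freeze ← the hiring freeze.
A separate upstream branch: the unexpected audit turnover ← the scope change.
Each of those chain origins has no stated cause.

the hiring freeze, the scope change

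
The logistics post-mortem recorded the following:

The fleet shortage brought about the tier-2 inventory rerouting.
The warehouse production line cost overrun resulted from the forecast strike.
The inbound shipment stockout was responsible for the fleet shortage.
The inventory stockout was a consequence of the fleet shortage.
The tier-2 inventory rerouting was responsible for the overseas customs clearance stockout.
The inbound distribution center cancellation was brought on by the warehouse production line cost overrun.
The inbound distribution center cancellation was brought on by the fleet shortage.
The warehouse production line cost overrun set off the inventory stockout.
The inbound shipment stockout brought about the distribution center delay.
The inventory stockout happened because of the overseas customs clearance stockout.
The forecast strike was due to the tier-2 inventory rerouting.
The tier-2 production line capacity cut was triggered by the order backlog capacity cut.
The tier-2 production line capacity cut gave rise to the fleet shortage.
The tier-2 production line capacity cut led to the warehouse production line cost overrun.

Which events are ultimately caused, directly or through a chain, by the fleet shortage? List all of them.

the forecast strike, the inbound distribution center cancellation, the inventory stockout, the overseas customs clearance stockout, the tier-2 inventory rerouting, the warehouse production line cost overrun

Direct effects: the tier-2 inventory rerouting, the inbound distribution center cancellation, the inventory stockout.
2 steps out: the forecast strike, the overseas customs clearance stockout.
3 steps out: the warehouse production line cost overrun.
Not reachable from it: the inbound shipment stockout, the distribution center delay, the order backlog capacity cut, the tier-2 production line capacity cut.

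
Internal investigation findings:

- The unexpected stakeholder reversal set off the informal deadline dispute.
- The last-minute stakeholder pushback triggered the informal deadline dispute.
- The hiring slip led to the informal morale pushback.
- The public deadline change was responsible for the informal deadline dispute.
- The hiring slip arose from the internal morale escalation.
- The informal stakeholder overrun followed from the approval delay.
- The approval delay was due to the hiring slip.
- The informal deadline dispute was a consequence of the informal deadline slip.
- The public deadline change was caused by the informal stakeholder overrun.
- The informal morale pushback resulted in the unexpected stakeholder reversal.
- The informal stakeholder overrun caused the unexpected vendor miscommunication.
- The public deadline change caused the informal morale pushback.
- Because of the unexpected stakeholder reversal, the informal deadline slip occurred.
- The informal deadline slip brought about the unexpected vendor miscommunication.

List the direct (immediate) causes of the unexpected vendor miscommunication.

Upstream contributors include the internal morale escalation, the hiring slip, the approval delay, the public deadline change, the informal morale pushback, the unexpected stakeholder reversal, but only the informal deadline slip, the informal stakeholder overrun feed directly into the unexpected vendor miscommunication.

the informal deadline slip, the informal stakeholder overrun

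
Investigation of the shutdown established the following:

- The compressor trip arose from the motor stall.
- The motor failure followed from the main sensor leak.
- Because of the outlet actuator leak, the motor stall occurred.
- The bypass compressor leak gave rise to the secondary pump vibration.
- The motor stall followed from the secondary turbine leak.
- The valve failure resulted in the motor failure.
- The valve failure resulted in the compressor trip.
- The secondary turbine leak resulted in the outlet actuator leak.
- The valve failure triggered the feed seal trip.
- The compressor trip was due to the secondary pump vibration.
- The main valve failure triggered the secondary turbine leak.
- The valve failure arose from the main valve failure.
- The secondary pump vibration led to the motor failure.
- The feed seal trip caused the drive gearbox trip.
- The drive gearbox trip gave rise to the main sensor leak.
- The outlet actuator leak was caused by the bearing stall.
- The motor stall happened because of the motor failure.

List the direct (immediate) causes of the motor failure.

the main sensor leak, the secondary pump vibration, the valve failure

Upstream contributors include the bypass compressor leak, the main valve failure, the feed seal trip, the drive gearbox trip, but only the main sensor leak, the secondary pump vibration, the valve failure feed directly into the motor failure.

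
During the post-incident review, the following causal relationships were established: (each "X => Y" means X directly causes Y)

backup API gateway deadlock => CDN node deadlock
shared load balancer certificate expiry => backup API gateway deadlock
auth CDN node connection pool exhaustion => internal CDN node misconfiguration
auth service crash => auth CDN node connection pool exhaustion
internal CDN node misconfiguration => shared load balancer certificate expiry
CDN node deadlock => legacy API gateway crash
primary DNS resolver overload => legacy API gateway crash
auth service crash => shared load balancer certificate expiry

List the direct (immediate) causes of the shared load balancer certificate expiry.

the auth service crash, the internal CDN node misconfiguration

Upstream contributors include the auth CDN node connection pool exhaustion, but only the auth service crash, the internal CDN node misconfiguration feed directly into the shared load balancer certificate expiry.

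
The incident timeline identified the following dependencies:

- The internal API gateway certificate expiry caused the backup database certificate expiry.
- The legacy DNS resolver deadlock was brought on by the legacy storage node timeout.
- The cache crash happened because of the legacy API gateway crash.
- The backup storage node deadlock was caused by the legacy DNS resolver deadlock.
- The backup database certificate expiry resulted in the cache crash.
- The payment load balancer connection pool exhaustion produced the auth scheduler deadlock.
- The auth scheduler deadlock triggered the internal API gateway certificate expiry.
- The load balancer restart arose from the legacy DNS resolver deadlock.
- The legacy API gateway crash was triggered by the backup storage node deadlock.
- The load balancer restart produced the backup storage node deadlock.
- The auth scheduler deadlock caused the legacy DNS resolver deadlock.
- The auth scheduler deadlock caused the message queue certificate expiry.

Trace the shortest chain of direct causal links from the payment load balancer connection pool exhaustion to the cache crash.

the payment load balancer connection pool exhaustion → the auth scheduler deadlock → the internal API gateway certificate expiry → the backup database certificate expiry → the cache crash

the payment load balancer connection pool exhaustion → the auth scheduler deadlock
the auth scheduler deadlock → the internal API gateway certificate expiry
the internal API gateway certificate expiry → the backup database certificate expiry
the backup database certificate expiry → the cache crash
Length: 4 steps.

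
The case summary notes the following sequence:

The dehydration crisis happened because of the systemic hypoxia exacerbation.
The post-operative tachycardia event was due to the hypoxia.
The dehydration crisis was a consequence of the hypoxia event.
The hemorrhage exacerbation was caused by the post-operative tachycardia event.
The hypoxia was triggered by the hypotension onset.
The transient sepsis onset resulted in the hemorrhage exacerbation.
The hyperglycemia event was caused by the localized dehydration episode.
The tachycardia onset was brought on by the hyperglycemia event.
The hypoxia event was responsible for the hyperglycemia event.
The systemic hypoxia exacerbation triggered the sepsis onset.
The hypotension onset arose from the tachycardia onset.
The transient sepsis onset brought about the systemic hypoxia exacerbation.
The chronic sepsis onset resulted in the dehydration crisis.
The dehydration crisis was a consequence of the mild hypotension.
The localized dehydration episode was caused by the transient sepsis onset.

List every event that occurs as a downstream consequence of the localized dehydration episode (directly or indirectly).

the hemorrhage exacerbation, the hyperglycemia event, the hypotension onset, the hypoxia, the post-operative tachycardia event, the tachycardia onset

Direct effects: the hyperglycemia event.
2 steps out: the tachycardia onset.
3 steps out: the hypotension onset.
4 steps out: the hypoxia.
5 steps out: the post-operative tachycardia event.
6 steps out: the hemorrhage exacerbation.
Not reachable from it: the transient sepsis onset, the hypoxia event, the systemic hypoxia exacerbation, the sepsis onset, the chronic sepsis onset, the mild hypotension, the dehydration crisis.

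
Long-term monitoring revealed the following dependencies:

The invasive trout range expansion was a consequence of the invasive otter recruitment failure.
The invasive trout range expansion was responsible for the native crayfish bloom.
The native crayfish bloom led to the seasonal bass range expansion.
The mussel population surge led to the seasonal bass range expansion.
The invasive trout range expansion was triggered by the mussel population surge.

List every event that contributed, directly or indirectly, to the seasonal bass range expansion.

the invasive otter recruitment failure, the invasive trout range expansion, the mussel population surge, the native crayfish bloom

Immediate causes of the seasonal bass range expansion: the mussel population surge, the native crayfish bloom.
Further upstream: the invasive otter recruitment failure, the invasive trout range expansion.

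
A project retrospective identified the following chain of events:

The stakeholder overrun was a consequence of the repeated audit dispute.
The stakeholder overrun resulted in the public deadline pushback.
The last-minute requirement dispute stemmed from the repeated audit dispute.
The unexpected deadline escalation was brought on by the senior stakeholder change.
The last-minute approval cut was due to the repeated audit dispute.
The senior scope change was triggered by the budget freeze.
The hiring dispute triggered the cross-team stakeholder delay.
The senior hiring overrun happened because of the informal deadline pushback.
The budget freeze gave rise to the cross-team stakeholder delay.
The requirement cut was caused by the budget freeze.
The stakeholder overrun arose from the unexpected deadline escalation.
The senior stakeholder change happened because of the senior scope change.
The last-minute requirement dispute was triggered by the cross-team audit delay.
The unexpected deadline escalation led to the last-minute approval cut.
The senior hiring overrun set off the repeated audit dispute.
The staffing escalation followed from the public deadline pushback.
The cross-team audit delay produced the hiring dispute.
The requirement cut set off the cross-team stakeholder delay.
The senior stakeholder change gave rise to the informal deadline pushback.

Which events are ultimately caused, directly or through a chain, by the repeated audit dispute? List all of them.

Direct effects: the last-minute requirement dispute, the stakeholder overrun, the last-minute approval cut.
2 steps out: the public deadline pushback.
3 steps out: the staffing escalation.
Not reachable from it: the budget freeze, the senior scope change, the senior stakeholder change, the requirement cut, the informal deadline pushback, the senior hiring overrun, the cross-team audit delay, the unexpected deadline escalation, the hiring dispute, the cross-team stakeholder delay.

the last-minute approval cut, the last-minute requirement dispute, the public deadline pushback, the staffing escalation, the stakeholder overrun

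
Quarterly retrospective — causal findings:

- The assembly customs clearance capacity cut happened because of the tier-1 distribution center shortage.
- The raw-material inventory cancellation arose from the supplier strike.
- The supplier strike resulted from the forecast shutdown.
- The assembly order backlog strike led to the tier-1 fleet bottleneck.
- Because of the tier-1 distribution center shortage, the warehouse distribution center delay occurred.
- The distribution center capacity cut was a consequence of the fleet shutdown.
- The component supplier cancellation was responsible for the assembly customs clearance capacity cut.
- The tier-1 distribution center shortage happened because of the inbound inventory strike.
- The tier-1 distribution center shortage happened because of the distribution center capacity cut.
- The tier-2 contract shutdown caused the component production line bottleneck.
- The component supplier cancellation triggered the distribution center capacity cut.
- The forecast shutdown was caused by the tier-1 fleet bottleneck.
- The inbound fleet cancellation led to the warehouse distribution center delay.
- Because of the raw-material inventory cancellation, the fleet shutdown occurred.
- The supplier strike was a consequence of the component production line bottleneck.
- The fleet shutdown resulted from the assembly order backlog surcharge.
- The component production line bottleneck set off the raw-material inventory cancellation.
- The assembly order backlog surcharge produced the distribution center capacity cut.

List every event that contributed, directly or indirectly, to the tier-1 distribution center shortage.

the assembly order backlog strike, the assembly order backlog surcharge, the component production line bottleneck, the component supplier cancellation, the distribution center capacity cut, the fleet shutdown, the forecast shutdown, the inbound inventory strike, the raw-material inventory cancellation, the supplier strike, the tier-1 fleet bottleneck, the tier-2 contract shutdown

Immediate causes of the tier-1 distribution center shortage: the inbound inventory strike, the distribution center capacity cut.
Further upstream: the assembly order backlog strike, the tier-2 contract shutdown, the tier-1 fleet bottleneck, the component supplier cancellation, the forecast shutdown, the component production line bottleneck, the assembly order backlog surcharge, the supplier strike, the raw-material inventory cancellation, the fleet shutdown.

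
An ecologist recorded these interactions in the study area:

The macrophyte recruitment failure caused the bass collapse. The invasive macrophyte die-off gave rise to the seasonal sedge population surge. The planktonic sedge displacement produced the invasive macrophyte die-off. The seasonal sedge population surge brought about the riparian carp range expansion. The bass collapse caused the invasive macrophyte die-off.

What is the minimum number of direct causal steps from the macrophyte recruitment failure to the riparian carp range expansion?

Shortest chain: the macrophyte recruitment failure → the bass collapse → the invasive macrophyte die-off → the seasonal sedge population surge → the riparian carp range expansion.

4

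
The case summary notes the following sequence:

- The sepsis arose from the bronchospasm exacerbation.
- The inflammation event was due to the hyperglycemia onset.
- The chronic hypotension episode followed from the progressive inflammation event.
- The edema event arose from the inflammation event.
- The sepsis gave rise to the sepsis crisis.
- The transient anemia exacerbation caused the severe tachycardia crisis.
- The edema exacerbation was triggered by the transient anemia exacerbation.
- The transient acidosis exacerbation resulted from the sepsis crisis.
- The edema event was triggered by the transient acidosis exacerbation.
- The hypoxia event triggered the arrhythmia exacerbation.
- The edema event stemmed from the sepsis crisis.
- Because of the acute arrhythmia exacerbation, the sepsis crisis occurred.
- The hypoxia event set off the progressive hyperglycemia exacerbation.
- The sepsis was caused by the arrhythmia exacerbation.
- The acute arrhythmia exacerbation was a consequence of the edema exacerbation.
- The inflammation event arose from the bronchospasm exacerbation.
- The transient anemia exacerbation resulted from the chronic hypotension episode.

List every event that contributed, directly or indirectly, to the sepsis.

Immediate causes of the sepsis: the arrhythmia exacerbation, the bronchospasm exacerbation.
Further upstream: the hypoxia event.

the arrhythmia exacerbation, the bronchospasm exacerbation, the hypoxia event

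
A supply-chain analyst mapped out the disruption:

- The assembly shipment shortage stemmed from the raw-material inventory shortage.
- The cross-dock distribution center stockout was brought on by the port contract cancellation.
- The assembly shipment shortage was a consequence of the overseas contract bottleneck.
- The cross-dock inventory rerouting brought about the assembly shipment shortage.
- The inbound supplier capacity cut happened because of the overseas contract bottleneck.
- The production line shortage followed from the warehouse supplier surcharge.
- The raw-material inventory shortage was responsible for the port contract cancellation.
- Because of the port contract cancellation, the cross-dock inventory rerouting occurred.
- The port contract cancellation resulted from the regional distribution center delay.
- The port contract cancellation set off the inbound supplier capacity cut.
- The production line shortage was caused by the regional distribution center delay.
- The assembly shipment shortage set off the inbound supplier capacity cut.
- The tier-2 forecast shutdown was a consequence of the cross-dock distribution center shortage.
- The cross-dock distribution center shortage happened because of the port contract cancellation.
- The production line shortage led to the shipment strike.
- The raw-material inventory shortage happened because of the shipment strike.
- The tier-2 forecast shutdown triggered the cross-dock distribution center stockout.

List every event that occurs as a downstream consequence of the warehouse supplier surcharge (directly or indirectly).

Direct effects: the production line shortage.
2 steps out: the shipment strike.
3 steps out: the raw-material inventory shortage.
4 steps out: the port contract cancellation, the assembly shipment shortage.
5 steps out: the cross-dock distribution center shortage, the cross-dock inventory rerouting, the cross-dock distribution center stockout, the inbound supplier capacity cut.
6 steps out: the tier-2 forecast shutdown.
Not reachable from it: the regional distribution center delay, the overseas contract bottleneck.

the assembly shipment shortage, the cross-dock distribution center shortage, the cross-dock distribution center stockout, the cross-dock inventory rerouting, the inbound supplier capacity cut, the port contract cancellation, the production line shortage, the raw-material inventory shortage, the shipment strike, the tier-2 forecast shutdown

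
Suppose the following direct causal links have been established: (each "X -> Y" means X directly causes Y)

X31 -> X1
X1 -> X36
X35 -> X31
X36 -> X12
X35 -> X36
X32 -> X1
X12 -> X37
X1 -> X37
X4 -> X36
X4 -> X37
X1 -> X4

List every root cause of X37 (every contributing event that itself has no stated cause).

Tracing upstream from X37: X37 ← X1 ← X31 ← X35.
A separate upstream branch: X37 ← X1 ← X32.
Each of those chain origins has no stated cause.

X32, X35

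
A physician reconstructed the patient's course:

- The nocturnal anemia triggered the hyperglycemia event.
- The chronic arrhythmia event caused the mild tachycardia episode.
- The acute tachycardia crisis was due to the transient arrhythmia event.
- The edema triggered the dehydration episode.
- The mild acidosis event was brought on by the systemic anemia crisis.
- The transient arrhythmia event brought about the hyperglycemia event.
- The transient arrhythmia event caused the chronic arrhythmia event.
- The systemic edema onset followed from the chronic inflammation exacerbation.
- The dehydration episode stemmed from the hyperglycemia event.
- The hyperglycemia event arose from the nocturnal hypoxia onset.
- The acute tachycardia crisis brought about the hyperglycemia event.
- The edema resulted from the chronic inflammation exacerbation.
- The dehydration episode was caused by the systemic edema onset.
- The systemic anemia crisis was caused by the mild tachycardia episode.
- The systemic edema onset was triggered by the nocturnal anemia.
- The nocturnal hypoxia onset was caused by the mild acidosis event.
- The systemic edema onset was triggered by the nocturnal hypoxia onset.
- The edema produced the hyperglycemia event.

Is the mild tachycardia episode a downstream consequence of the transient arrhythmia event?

Yes

There is a causal chain: the transient arrhythmia event → the chronic arrhythmia event → the mild tachycardia episode.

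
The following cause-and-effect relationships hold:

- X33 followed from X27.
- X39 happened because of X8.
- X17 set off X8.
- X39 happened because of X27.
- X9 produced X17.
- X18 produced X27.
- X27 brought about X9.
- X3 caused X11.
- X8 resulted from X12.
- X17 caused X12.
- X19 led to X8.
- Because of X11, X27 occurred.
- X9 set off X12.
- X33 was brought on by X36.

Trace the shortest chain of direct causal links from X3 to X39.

X3 → X11
X11 → X27
X27 → X39
Length: 3 steps.

X3 → X11 → X27 → X39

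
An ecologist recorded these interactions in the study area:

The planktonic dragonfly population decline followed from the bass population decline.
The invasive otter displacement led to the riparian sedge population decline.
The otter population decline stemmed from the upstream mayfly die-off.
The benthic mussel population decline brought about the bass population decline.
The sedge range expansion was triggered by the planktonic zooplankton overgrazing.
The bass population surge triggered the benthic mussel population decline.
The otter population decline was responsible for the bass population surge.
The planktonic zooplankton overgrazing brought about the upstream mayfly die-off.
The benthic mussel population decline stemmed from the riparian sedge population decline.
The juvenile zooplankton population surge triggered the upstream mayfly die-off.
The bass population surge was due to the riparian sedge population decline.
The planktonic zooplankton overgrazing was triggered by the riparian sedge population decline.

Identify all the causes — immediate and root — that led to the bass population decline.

the bass population surge, the benthic mussel population decline, the invasive otter displacement, the juvenile zooplankton population surge, the otter population decline, the planktonic zooplankton overgrazing, the riparian sedge population decline, the upstream mayfly die-off

Immediate cause of the bass population decline: the benthic mussel population decline.
Further upstream: the invasive otter displacement, the riparian sedge population decline, the planktonic zooplankton overgrazing, the upstream mayfly die-off, the otter population decline, the bass population surge, the juvenile zooplankton population surge.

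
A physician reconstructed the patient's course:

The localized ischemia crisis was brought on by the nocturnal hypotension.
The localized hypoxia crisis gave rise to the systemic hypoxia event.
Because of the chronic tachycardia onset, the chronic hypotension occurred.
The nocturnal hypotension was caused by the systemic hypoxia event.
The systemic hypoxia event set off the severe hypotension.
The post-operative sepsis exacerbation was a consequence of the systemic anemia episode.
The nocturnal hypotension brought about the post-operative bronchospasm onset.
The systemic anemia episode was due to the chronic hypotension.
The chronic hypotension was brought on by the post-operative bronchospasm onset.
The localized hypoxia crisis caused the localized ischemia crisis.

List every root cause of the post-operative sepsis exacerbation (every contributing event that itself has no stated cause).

the chronic tachycardia onset, the localized hypoxia crisis

Tracing upstream from the post-operative sepsis exacerbation: the post-operative sepsis exacerbation ← the systemic anemia episode ← the chronic hypotension ← the post-operative bronchospasm onset ← the nocturnal hypotension ← the systemic hypoxia event ← the localized hypoxia crisis.
A separate upstream branch: the post-operative sepsis exacerbation ← the systemic anemia episode ← the chronic hypotension ← the chronic tachycardia onset.
Each of those chain origins has no stated cause.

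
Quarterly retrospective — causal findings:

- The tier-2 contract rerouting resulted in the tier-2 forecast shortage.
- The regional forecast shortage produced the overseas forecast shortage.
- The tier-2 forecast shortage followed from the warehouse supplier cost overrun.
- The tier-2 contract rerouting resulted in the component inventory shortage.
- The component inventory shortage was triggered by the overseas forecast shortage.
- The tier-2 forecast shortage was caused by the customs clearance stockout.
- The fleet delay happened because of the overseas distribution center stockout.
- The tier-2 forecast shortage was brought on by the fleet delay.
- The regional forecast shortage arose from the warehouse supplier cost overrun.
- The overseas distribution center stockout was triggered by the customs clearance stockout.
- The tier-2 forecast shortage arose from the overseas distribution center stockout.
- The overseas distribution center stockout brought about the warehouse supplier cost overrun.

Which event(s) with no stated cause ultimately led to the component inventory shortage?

the customs clearance stockout, the tier-2 contract rerouting

Tracing upstream from the component inventory shortage: the component inventory shortage ← the overseas forecast shortage ← the regional forecast shortage ← the warehouse supplier cost overrun ← the overseas distribution center stockout ← the customs clearance stockout.
A separate upstream branch: the component inventory shortage ← the tier-2 contract rerouting.
Each of those chain origins has no stated cause.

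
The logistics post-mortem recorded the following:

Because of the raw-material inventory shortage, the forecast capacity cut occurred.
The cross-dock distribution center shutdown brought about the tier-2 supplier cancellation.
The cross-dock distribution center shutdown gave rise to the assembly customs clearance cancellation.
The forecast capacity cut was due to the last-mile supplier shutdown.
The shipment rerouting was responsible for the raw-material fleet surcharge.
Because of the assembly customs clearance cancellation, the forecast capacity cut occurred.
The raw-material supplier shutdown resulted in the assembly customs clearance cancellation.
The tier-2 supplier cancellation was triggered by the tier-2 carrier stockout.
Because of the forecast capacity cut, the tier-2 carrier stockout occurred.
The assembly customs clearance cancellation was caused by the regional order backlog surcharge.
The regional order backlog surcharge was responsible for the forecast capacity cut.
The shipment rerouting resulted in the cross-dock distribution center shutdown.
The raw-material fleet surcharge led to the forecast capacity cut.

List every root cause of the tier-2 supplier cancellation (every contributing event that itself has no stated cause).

the last-mile supplier shutdown, the raw-material inventory shortage, the raw-material supplier shutdown, the regional order backlog surcharge, the shipment rerouting

Tracing upstream from the tier-2 supplier cancellation: the tier-2 supplier cancellation ← the cross-dock distribution center shutdown ← the shipment rerouting.
A separate upstream branch: the tier-2 supplier cancellation ← the tier-2 carrier stockout ← the forecast capacity cut ← the assembly customs clearance cancellation ← the raw-material supplier shutdown.
A separate upstream branch: the tier-2 supplier cancellation ← the tier-2 carrier stockout ← the forecast capacity cut ← the last-mile supplier shutdown.
A separate upstream branch: the tier-2 supplier cancellation ← the tier-2 carrier stockout ← the forecast capacity cut ← the regional order backlog surcharge.
A separate upstream branch: the tier-2 supplier cancellation ← the tier-2 carrier stockout ← the forecast capacity cut ← the raw-material inventory shortage.
Each of those chain origins has no stated cause.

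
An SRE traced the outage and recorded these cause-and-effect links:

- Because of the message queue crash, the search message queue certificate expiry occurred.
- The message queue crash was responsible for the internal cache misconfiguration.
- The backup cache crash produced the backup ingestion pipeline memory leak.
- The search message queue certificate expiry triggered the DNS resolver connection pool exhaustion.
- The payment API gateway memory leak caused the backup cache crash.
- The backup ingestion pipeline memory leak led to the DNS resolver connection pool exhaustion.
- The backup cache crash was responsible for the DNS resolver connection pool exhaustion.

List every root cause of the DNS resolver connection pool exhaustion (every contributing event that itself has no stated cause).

the message queue crash, the payment API gateway memory leak

Tracing upstream from the DNS resolver connection pool exhaustion: the DNS resolver connection pool exhaustion ← the backup cache crash ← the payment API gateway memory leak.
A separate upstream branch: the DNS resolver connection pool exhaustion ← the search message queue certificate expiry ← the message queue crash.
Each of those chain origins has no stated cause.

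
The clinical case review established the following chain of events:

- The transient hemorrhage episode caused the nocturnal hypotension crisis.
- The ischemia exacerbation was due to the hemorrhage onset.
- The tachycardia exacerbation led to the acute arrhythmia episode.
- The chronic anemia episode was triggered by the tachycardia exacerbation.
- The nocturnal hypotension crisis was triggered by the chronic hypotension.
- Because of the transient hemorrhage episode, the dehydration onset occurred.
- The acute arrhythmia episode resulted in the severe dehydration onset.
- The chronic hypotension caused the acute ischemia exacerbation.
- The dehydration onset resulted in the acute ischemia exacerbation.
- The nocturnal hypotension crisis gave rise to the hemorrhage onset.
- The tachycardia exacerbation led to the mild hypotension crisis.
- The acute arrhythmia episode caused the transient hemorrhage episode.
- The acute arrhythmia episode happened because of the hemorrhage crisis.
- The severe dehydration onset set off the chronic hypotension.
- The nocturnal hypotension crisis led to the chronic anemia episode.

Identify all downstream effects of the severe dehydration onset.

Direct effects: the chronic hypotension.
2 steps out: the nocturnal hypotension crisis, the acute ischemia exacerbation.
3 steps out: the hemorrhage onset, the chronic anemia episode.
4 steps out: the ischemia exacerbation.
Not reachable from it: the tachycardia exacerbation, the acute arrhythmia episode, the transient hemorrhage episode, the dehydration onset, the mild hypotension crisis, the hemorrhage crisis.

the acute ischemia exacerbation, the chronic anemia episode, the chronic hypotension, the hemorrhage onset, the ischemia exacerbation, the nocturnal hypotension crisis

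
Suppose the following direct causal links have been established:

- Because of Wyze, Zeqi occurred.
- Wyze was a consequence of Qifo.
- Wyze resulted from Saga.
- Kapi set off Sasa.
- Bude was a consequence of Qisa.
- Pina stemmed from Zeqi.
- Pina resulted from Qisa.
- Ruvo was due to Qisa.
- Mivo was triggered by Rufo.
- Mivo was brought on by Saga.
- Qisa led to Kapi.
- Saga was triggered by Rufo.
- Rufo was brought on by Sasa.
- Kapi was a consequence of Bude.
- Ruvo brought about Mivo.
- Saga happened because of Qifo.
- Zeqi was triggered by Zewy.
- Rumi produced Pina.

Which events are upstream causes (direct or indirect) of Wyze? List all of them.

Bude, Kapi, Qifo, Qisa, Rufo, Saga, Sasa

Immediate causes of Wyze: Qifo, Saga.
Further upstream: Qisa, Bude, Kapi, Sasa, Rufo.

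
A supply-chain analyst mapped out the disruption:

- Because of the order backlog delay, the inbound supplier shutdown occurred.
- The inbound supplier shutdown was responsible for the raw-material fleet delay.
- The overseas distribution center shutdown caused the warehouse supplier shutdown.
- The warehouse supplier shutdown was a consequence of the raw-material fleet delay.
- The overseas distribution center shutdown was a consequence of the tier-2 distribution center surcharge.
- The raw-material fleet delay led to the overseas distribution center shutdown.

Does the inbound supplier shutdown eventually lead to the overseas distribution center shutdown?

Yes

There is a causal chain: the inbound supplier shutdown → the raw-material fleet delay → the overseas distribution center shutdown.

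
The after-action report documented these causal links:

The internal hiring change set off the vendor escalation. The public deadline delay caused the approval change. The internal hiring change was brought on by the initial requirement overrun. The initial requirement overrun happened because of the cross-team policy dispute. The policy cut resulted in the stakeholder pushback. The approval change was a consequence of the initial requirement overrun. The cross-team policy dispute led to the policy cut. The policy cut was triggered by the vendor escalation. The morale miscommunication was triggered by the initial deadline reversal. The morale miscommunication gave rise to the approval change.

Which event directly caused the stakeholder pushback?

Upstream contributors include the cross-team policy dispute, the initial requirement overrun, the internal hiring change, the vendor escalation, but only the policy cut feeds directly into the stakeholder pushback.

the policy cut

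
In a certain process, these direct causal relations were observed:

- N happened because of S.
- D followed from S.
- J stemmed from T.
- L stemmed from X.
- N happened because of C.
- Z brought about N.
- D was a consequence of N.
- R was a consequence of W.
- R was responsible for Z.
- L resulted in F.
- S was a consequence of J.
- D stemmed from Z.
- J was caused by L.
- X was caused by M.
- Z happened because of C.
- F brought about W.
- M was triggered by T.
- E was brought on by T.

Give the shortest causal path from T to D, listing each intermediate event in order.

T → J → S → D

T → J
J → S
S → D
Length: 3 steps.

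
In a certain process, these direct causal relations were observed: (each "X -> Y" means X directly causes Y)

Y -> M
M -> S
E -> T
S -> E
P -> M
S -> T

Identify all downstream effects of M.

Direct effects: S.
2 steps out: E, T.
Not reachable from it: Y, P.

E, S, T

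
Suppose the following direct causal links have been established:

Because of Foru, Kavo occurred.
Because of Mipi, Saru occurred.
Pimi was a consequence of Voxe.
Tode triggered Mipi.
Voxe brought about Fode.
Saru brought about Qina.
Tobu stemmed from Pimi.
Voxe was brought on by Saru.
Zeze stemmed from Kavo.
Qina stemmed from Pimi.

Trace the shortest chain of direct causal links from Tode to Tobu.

Tode → Mipi
Mipi → Saru
Saru → Voxe
Voxe → Pimi
Pimi → Tobu
Length: 5 steps.

Tode → Mipi → Saru → Voxe → Pimi → Tobu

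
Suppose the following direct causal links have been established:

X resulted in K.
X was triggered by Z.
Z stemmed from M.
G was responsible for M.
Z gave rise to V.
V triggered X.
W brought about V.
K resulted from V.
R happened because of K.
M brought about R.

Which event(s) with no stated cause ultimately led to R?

Tracing upstream from R: R ← M ← G.
A separate upstream branch: R ← K ← V ← W.
Each of those chain origins has no stated cause.

G, W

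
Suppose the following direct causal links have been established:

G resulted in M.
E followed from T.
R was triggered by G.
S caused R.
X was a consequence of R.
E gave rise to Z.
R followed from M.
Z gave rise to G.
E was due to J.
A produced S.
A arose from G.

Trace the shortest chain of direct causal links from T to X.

T → E
E → Z
Z → G
G → R
R → X
Length: 5 steps.

T → E → Z → G → R → X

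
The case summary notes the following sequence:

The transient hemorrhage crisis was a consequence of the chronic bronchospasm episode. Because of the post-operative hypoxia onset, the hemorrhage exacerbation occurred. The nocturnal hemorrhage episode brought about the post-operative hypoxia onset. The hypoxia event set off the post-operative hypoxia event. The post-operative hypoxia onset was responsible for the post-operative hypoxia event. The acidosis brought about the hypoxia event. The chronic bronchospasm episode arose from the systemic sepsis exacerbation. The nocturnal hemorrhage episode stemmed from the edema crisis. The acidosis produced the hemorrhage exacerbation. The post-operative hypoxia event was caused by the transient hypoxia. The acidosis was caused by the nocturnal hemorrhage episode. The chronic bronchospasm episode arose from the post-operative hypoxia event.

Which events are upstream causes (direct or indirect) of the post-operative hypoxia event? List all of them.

the acidosis, the edema crisis, the hypoxia event, the nocturnal hemorrhage episode, the post-operative hypoxia onset, the transient hypoxia

Immediate causes of the post-operative hypoxia event: the transient hypoxia, the post-operative hypoxia onset, the hypoxia event.
Further upstream: the edema crisis, the nocturnal hemorrhage episode, the acidosis.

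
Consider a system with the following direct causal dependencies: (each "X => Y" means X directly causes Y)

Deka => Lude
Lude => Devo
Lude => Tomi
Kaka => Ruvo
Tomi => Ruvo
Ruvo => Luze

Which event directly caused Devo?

Lude

Upstream contributors include Deka, but only Lude feeds directly into Devo.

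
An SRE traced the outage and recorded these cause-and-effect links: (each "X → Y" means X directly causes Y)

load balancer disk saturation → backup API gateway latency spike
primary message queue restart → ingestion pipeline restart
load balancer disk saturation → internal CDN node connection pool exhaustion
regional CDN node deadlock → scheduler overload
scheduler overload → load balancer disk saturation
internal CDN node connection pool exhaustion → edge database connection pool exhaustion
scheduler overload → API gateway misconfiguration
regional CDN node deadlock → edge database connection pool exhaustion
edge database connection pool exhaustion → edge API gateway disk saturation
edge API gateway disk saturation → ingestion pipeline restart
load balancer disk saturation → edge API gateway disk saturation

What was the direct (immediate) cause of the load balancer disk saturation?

Upstream contributors include the regional CDN node deadlock, but only the scheduler overload feeds directly into the load balancer disk saturation.

the scheduler overload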